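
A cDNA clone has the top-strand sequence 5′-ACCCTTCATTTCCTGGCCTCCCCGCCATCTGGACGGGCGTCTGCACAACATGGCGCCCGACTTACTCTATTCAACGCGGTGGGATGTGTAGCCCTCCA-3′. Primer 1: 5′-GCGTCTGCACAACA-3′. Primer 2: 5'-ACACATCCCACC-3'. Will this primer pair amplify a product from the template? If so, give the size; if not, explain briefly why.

Yes — a 53 bp product.

Primer 1 (GCGTCTGCACAACA) matches the top strand at positions 37–50; it acts as a forward primer.
Primer 2's reverse complement is GGTGGGATGTGT, matching the top strand at positions 78–89; it acts as a reverse primer.
The 3' ends face each other across positions 37–89, giving a 53 bp product.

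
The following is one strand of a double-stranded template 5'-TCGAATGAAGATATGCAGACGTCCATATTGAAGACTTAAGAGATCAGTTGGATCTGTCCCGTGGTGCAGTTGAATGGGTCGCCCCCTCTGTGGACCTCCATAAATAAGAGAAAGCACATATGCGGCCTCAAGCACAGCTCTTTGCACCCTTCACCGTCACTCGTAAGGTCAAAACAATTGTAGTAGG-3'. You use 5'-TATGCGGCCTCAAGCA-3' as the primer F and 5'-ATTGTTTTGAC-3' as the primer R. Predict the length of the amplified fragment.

60 bp

The forward primer matches the template at positions 119–134.
Taking the reverse complement of ATTGTTTTGAC gives GTCAAAACAAT, found at positions 168–178 on the template; the primer anneals here to the top strand with its 3' end pointing upstream.
The product runs from position 119 to position 178, so its length is 178 − 119 + 1 = 60 bp.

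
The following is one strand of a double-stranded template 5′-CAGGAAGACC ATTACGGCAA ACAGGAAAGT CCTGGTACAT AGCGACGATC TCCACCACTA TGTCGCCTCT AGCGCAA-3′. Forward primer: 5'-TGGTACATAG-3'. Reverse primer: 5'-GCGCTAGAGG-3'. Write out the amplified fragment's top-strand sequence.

Forward primer TGGTACATAG is found on the top strand at positions 33–42.
Taking the reverse complement of GCGCTAGAGG gives CCTCTAGCGC, found at positions 66–75 on the template; the primer anneals here to the top strand with its 3' end pointing upstream.
The product is the template from position 33 through 75 (43 bp).

5'-TGGTACATAGCGACGATCTCCACCACTATGTCGCCTCTAGCGC-3'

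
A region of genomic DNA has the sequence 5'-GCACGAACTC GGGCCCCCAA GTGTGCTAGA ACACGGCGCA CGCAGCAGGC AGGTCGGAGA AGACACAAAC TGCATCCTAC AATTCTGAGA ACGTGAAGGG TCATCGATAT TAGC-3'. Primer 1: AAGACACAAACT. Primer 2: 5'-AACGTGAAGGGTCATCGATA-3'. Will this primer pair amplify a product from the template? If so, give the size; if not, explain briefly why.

Primer 1 (AAGACACAAACT) matches the top strand at positions 60–71 (3' end points downstream).
Primer 2 (AACGTGAAGGGTCATCGATA) also matches the top strand directly, at positions 90–109 — its reverse complement TATCGATGACCCTTCACGTT is not present.
Both primers anneal to the bottom strand with 3' ends pointing the same way, so neither can prime synthesis back toward the other.

No product — both primers anneal to the same strand and extend in the same direction.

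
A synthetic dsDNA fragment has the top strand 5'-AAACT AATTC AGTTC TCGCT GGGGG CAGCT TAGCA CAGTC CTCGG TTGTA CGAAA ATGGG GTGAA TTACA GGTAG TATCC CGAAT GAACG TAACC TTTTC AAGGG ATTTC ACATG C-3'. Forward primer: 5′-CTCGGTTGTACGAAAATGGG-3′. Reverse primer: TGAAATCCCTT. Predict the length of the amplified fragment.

71 bp

Forward primer CTCGGTTGTACGAAAATGGG is found on the top strand at positions 41–60.
Taking the reverse complement of TGAAATCCCTT gives AAGGGATTTCA, found at positions 101–111 on the template; the primer anneals here to the top strand with its 3' end pointing upstream.
The product runs from position 41 to position 111, so its length is 111 − 41 + 1 = 71 bp.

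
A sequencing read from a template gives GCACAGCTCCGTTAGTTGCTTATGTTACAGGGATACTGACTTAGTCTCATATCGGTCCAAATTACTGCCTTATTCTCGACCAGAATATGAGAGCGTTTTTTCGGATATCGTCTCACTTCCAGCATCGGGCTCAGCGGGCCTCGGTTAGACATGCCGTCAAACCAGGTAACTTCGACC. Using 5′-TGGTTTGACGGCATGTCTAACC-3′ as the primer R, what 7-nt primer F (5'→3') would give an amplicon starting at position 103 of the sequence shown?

The reverse primer's reverse complement GGTTAGACATGCCGTCAAACCA matches the template at positions 143–164; the product starts at position 103.
The forward primer is identical to the top strand over positions 103–109: GGATATC.

5'-GGATATC-3'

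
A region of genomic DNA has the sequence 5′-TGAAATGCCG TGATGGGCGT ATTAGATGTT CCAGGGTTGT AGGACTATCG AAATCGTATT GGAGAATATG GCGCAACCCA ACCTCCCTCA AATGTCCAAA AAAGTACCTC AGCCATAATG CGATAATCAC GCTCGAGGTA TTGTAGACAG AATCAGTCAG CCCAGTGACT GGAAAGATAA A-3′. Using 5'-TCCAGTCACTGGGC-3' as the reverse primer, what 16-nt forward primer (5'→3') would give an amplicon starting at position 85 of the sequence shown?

The reverse primer's reverse complement GCCCAGTGACTGGA matches the template at positions 160–173; the product starts at position 85.
The forward primer is identical to the top strand over positions 85–100: CCCTCAAATGTCCAAA.

5'-CCCTCAAATGTCCAAA-3'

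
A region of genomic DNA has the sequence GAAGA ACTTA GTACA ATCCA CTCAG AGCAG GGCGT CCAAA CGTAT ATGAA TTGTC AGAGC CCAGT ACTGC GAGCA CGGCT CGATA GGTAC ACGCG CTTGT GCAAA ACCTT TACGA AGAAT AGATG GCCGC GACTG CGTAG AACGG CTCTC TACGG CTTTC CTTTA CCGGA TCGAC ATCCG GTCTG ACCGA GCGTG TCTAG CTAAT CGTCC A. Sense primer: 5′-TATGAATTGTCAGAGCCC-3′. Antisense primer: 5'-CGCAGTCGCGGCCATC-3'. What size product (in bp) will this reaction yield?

93 bp

Forward primer TATGAATTGTCAGAGCCC is found on the top strand at positions 45–62.
The reverse primer's reverse complement is GATGGCCGCGACTGCG, which matches the template at positions 122–137.
Product length = (reverse-primer end) − (forward-primer start) + 1 = 137 − 45 + 1 = 93 bp.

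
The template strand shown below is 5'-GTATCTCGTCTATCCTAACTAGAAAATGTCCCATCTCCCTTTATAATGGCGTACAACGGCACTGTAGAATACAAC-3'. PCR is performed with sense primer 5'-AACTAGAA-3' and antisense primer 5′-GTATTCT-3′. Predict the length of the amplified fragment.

56 bp

The forward primer matches the template at positions 17–24.
Taking the reverse complement of GTATTCT gives AGAATAC, found at positions 66–72 on the template; the primer anneals here to the top strand with its 3' end pointing upstream.
Product length = (reverse-primer end) − (forward-primer start) + 1 = 72 − 17 + 1 = 56 bp.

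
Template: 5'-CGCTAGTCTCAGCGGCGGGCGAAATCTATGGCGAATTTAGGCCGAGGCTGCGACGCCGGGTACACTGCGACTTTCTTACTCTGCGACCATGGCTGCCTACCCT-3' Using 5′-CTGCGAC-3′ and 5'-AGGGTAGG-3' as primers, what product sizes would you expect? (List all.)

The forward primer CTGCGAC matches the top strand at positions 48–54, 65–71, 81–87.
The reverse primer's reverse complement is CCTACCCT, matching at positions 96–103.
Each forward site pairs with the reverse site to give a product ending at position 103: sizes 56, 39, 23 bp.

56 bp, 39 bp, 23 bp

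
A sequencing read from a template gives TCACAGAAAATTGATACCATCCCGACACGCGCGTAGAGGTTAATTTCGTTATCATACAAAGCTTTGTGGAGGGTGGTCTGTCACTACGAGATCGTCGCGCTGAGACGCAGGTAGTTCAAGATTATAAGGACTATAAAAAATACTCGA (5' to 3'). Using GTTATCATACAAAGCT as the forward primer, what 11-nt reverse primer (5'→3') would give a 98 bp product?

5'-GAGTATTTTTT-3'

The forward primer binds at positions 48–63, so a 98 bp product ends at position 48 + 98 − 1 = 145.
The reverse primer anneals to the top strand over positions 135–145, i.e. to AAAAAATACTC.
Its sequence written 5'→3' is the reverse complement: GAGTATTTTTT.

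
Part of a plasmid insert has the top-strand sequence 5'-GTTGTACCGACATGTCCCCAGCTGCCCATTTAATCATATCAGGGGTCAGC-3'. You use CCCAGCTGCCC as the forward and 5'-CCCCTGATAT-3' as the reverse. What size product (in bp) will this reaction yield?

29 bp

Scanning the template, CCCAGCTGCCC occurs at positions 17–27; this primer anneals to the bottom strand there with its 3' end pointing downstream.
Taking the reverse complement of CCCCTGATAT gives ATATCAGGGG, found at positions 36–45 on the template; the primer anneals here to the top strand with its 3' end pointing upstream.
Amplicon spans positions 17–45: 29 bp.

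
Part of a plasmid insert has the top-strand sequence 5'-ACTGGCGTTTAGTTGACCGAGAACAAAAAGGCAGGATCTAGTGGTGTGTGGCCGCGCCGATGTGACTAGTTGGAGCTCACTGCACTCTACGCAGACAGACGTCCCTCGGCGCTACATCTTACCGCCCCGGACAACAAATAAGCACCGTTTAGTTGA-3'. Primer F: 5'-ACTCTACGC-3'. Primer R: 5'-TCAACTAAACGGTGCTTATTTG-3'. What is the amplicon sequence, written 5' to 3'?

5'-ACTCTACGCAGACAGACGTCCCTCGGCGCTACATCTTACCGCCCCGGACAACAAATAAGCACCGTTTAGTTGA-3'

Forward primer ACTCTACGC is found on the top strand at positions 84–92.
Taking the reverse complement of TCAACTAAACGGTGCTTATTTG gives CAAATAAGCACCGTTTAGTTGA, found at positions 135–156 on the template; the primer anneals here to the top strand with its 3' end pointing upstream.
The product is the template from position 84 through 156 (73 bp).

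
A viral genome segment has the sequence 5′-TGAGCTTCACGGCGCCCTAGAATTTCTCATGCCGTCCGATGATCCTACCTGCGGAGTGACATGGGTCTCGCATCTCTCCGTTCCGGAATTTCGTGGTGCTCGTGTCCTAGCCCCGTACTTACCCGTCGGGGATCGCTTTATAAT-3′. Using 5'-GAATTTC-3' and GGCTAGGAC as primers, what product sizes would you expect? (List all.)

The forward primer GAATTTC matches the top strand at positions 20–26, 86–92.
The reverse primer's reverse complement is GTCCTAGCC, matching at positions 104–112.
Each forward site pairs with the reverse site to give a product ending at position 112: sizes 93, 27 bp.

93 bp, 27 bp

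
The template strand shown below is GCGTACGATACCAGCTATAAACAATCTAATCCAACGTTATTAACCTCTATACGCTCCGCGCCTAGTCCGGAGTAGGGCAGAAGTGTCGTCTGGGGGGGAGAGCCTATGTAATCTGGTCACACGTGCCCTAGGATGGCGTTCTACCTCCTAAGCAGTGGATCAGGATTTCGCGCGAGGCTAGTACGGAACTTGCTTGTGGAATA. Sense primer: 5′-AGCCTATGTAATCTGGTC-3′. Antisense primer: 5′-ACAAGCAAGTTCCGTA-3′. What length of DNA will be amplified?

Forward primer AGCCTATGTAATCTGGTC is found on the top strand at positions 101–118.
Reverse complement of the reverse primer: TACGGAACTTGCTTGT. This occurs on the top strand at positions 182–197.
Product length = (reverse-primer end) − (forward-primer start) + 1 = 197 − 101 + 1 = 97 bp.

97 bp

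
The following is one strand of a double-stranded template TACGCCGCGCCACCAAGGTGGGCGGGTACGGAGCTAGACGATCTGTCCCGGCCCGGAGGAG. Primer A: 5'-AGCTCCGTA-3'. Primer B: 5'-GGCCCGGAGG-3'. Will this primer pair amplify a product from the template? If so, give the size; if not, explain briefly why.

No product — the primers' 3' ends point away from each other.

Primer A (AGCTCCGTA) has reverse complement TACGGAGCT, which matches the top strand at positions 27–35; primer A anneals to the top strand there with its 3' end pointing upstream toward position 27.
Primer B (GGCCCGGAGG) matches the top strand directly at positions 50–59; it anneals to the bottom strand with its 3' end pointing downstream toward position 59.
The 3' ends diverge (primer A extends toward position 1, primer B toward position 61), so the primers never converge on a shared product.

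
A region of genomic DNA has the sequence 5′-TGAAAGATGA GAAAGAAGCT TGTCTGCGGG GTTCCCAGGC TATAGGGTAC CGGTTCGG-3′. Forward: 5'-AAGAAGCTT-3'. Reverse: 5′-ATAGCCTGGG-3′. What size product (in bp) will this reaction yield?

31 bp

Scanning the template, AAGAAGCTT occurs at positions 13–21; this primer anneals to the bottom strand there with its 3' end pointing downstream.
Taking the reverse complement of ATAGCCTGGG gives CCCAGGCTAT, found at positions 34–43 on the template; the primer anneals here to the top strand with its 3' end pointing upstream.
Amplicon spans positions 13–43: 31 bp.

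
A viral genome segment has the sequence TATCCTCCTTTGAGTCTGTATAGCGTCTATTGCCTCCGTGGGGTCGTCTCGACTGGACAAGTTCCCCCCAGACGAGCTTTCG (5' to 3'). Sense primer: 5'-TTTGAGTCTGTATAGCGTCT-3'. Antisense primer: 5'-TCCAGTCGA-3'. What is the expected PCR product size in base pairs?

49 bp

The forward primer matches the template at positions 9–28.
The reverse primer's reverse complement is TCGACTGGA, which matches the template at positions 49–57.
Product length = (reverse-primer end) − (forward-primer start) + 1 = 57 − 9 + 1 = 49 bp.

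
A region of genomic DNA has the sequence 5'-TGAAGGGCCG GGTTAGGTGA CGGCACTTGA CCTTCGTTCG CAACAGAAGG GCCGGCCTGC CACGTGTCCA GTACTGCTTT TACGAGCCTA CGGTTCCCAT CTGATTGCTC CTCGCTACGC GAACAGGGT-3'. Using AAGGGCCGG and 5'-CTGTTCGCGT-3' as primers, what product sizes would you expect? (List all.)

124 bp, 80 bp

The forward primer AAGGGCCGG matches the top strand at positions 3–11, 47–55.
The reverse primer's reverse complement is ACGCGAACAG, matching at positions 117–126.
Each forward site pairs with the reverse site to give a product ending at position 126: sizes 124, 80 bp.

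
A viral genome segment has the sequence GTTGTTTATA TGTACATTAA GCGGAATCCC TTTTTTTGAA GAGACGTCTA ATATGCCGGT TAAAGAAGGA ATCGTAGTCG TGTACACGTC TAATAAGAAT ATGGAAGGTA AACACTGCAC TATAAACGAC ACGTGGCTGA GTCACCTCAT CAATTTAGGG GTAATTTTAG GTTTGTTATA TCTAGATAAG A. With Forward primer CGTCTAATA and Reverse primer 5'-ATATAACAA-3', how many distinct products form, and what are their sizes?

The forward primer CGTCTAATA matches the top strand at positions 45–53, 87–95.
The reverse primer's reverse complement is TTGTTATAT, matching at positions 173–181.
Each forward site pairs with the reverse site to give a product ending at position 181: sizes 137, 95 bp.

Two products: 137 bp, 95 bp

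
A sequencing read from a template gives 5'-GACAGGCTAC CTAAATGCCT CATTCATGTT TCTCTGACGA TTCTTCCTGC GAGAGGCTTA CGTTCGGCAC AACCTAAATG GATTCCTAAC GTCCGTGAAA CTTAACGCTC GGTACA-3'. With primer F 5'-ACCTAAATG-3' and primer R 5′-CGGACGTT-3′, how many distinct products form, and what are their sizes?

Two products: 87 bp, 24 bp

The forward primer ACCTAAATG matches the top strand at positions 9–17, 72–80.
The reverse primer's reverse complement is AACGTCCG, matching at positions 88–95.
Each forward site pairs with the reverse site to give a product ending at position 95: sizes 87, 24 bp.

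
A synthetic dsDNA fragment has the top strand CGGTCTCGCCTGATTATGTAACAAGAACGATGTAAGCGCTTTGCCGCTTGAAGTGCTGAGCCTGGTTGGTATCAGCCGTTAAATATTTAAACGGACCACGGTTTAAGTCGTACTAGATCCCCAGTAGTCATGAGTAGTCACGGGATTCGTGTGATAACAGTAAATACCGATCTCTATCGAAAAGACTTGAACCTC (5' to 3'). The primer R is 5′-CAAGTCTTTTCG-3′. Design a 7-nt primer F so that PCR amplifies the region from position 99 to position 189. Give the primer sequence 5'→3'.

The reverse primer's reverse complement CGAAAAGACTTG matches the template at positions 178–189; the product starts at position 99.
The forward primer is identical to the top strand over positions 99–105: CGGTTTA.

5'-CGGTTTA-3'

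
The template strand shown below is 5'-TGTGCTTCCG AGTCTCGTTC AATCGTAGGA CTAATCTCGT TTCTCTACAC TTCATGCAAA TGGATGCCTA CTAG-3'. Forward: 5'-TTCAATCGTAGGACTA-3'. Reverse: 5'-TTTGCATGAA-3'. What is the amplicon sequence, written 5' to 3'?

Scanning the template, TTCAATCGTAGGACTA occurs at positions 18–33; this primer anneals to the bottom strand there with its 3' end pointing downstream.
Reverse complement of the reverse primer: TTCATGCAAA. This occurs on the top strand at positions 51–60.
The product is the template from position 18 through 60 (43 bp).

5'-TTCAATCGTAGGACTAATCTCGTTTCTCTACACTTCATGCAAA-3'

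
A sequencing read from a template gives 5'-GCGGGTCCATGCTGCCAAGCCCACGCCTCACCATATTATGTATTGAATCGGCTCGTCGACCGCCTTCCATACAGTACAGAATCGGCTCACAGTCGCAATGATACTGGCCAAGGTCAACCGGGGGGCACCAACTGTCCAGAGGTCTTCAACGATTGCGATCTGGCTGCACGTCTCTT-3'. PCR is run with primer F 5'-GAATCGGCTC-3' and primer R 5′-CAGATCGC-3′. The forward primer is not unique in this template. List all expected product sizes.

The forward primer GAATCGGCTC matches the top strand at positions 45–54, 79–88.
The reverse primer's reverse complement is GCGATCTG, matching at positions 155–162.
Each forward site pairs with the reverse site to give a product ending at position 162: sizes 118, 84 bp.

118 bp, 84 bp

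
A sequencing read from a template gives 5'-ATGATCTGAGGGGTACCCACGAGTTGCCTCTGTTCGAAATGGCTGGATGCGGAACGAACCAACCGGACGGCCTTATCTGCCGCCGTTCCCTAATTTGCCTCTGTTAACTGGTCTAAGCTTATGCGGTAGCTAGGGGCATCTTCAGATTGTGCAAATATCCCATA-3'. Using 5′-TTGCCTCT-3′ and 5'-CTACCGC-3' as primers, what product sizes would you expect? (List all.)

The forward primer TTGCCTCT matches the top strand at positions 24–31, 95–102.
The reverse primer's reverse complement is GCGGTAG, matching at positions 123–129.
Each forward site pairs with the reverse site to give a product ending at position 129: sizes 106, 35 bp.

106 bp, 35 bp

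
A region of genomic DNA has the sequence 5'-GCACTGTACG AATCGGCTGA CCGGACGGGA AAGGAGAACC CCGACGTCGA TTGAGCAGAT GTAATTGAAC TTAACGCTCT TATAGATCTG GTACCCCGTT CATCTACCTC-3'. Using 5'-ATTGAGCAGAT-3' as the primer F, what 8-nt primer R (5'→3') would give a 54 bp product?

5'-ATGAACGG-3'

The forward primer binds at positions 50–60, so a 54 bp product ends at position 50 + 54 − 1 = 103.
The reverse primer anneals to the top strand over positions 96–103, i.e. to CCGTTCAT.
Its sequence written 5'→3' is the reverse complement: ATGAACGG.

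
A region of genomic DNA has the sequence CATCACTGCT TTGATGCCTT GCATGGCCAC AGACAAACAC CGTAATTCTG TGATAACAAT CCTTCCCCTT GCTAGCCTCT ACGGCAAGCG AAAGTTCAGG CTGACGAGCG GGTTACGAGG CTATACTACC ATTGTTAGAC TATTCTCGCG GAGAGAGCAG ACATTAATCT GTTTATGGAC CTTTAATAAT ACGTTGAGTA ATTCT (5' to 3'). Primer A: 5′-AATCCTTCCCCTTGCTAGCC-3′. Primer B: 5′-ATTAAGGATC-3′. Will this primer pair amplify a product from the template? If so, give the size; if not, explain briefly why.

Primer B (ATTAAGGATC) does not match the top strand, and its reverse complement GATCCTTAAT does not match either.
With no annealing site for primer B, no amplification occurs.

No product — primer B has no binding site in the template.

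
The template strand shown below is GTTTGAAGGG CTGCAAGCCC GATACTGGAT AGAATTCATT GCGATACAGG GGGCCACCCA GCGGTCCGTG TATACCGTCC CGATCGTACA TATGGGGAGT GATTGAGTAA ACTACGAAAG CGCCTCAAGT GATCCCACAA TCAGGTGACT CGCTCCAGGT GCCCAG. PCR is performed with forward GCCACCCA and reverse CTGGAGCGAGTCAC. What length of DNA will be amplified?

Scanning the template, GCCACCCA occurs at positions 53–60; this primer anneals to the bottom strand there with its 3' end pointing downstream.
Taking the reverse complement of CTGGAGCGAGTCAC gives GTGACTCGCTCCAG, found at positions 145–158 on the template; the primer anneals here to the top strand with its 3' end pointing upstream.
Amplicon spans positions 53–158: 106 bp.

106 bp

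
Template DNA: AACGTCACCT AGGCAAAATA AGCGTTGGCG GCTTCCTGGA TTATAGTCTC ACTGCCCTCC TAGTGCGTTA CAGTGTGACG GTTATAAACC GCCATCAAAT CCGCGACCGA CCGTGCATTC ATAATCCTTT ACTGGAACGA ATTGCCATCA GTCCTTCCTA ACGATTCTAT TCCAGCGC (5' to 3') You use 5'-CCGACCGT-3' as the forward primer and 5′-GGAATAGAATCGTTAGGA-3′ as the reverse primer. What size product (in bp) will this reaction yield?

Forward primer CCGACCGT is found on the top strand at positions 107–114.
Taking the reverse complement of GGAATAGAATCGTTAGGA gives TCCTAACGATTCTATTCC, found at positions 156–173 on the template; the primer anneals here to the top strand with its 3' end pointing upstream.
The product runs from position 107 to position 173, so its length is 173 − 107 + 1 = 67 bp.

67 bp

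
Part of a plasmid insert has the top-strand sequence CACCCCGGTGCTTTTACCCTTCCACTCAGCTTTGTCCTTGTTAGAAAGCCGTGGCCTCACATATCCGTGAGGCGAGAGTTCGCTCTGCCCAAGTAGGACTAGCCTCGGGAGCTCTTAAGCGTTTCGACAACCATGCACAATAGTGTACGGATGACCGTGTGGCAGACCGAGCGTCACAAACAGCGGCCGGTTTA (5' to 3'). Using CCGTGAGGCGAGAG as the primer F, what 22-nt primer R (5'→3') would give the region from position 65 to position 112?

The product's 3' end on the top strand is position 112.
The reverse primer anneals to the top strand over positions 91–112, i.e. to AAGTAGGACTAGCCTCGGGAGC.
Its sequence written 5'→3' is the reverse complement: GCTCCCGAGGCTAGTCCTACTT.

5'-GCTCCCGAGGCTAGTCCTACTT-3'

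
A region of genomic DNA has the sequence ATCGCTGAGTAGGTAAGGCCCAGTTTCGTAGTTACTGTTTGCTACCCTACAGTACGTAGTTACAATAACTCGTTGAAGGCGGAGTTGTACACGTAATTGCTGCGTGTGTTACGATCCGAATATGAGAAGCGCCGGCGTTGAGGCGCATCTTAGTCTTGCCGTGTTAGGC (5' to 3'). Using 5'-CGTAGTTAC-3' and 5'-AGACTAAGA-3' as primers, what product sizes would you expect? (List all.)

The forward primer CGTAGTTAC matches the top strand at positions 27–35, 55–63.
The reverse primer's reverse complement is TCTTAGTCT, matching at positions 148–156.
Each forward site pairs with the reverse site to give a product ending at position 156: sizes 130, 102 bp.

130 bp, 102 bp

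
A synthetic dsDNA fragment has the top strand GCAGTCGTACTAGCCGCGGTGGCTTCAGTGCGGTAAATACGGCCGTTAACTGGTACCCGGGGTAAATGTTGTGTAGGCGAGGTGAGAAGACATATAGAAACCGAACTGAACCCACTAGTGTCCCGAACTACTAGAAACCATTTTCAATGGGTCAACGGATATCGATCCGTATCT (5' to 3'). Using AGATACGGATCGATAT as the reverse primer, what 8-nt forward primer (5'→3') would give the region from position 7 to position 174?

5'-GTACTAGC-3'

The reverse primer's reverse complement ATATCGATCCGTATCT matches the template at positions 159–174; the product starts at position 7.
The forward primer is identical to the top strand over positions 7–14: GTACTAGC.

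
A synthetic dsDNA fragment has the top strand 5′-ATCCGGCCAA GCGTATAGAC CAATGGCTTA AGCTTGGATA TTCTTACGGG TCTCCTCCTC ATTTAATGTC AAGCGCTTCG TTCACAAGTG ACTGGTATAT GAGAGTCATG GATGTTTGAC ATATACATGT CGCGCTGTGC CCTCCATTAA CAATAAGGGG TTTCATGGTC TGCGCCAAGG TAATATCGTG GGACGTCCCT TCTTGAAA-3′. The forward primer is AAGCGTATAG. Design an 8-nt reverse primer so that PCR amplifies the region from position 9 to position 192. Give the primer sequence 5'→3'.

5'-CCCACGAT-3'

The product's 3' end on the top strand is position 192.
The reverse primer anneals to the top strand over positions 185–192, i.e. to ATCGTGGG.
Its sequence written 5'→3' is the reverse complement: CCCACGAT.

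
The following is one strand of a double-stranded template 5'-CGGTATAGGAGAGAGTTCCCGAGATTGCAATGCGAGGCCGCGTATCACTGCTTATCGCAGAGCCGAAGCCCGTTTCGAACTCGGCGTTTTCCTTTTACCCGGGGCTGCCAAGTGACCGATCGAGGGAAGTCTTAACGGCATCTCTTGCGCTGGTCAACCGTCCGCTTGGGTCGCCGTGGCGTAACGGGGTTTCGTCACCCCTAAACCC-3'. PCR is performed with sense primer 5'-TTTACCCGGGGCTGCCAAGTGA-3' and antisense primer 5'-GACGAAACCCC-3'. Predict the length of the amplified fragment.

103 bp

Forward primer TTTACCCGGGGCTGCCAAGTGA is found on the top strand at positions 94–115.
The reverse primer's reverse complement is GGGGTTTCGTC, which matches the template at positions 186–196.
The product runs from position 94 to position 196, so its length is 196 − 94 + 1 = 103 bp.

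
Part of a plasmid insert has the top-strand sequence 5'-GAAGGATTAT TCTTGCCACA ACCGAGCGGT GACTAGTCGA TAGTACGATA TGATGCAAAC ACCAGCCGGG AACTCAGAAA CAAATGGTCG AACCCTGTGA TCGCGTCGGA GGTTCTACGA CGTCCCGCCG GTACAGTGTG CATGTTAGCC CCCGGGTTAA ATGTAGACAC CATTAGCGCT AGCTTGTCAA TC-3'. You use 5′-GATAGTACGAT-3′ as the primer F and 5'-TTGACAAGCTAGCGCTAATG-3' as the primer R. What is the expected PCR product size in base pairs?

152 bp

Forward primer GATAGTACGAT is found on the top strand at positions 39–49.
The reverse primer's reverse complement is CATTAGCGCTAGCTTGTCAA, which matches the template at positions 171–190.
The product runs from position 39 to position 190, so its length is 190 − 39 + 1 = 152 bp.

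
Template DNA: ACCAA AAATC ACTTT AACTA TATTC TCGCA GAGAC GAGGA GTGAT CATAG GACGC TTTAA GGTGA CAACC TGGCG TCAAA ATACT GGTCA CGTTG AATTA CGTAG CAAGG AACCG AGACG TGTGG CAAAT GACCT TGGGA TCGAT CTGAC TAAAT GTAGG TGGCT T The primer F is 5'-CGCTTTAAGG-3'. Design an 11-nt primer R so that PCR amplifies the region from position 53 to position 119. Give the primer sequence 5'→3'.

The product's 3' end on the top strand is position 119.
The reverse primer anneals to the top strand over positions 109–119, i.e. to GGAACCGAGAC.
Its sequence written 5'→3' is the reverse complement: GTCTCGGTTCC.

5'-GTCTCGGTTCC-3'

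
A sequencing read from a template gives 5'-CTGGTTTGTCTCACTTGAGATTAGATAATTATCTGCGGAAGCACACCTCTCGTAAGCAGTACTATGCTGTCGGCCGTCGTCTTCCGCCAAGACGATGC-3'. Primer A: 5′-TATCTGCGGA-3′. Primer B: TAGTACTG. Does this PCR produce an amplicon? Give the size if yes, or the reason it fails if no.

Yes — a 35 bp product.

Primer A (TATCTGCGGA) matches the top strand at positions 30–39; it acts as a forward primer.
Primer B's reverse complement is CAGTACTA, matching the top strand at positions 57–64; it acts as a reverse primer.
The 3' ends face each other across positions 30–64, giving a 35 bp product.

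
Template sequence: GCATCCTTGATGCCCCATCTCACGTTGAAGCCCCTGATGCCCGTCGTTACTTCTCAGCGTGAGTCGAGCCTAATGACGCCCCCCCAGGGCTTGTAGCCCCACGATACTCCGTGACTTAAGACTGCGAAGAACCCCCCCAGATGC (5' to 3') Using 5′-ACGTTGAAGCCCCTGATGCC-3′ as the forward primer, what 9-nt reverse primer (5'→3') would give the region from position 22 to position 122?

5'-GTCTTAAGT-3'

The product's 3' end on the top strand is position 122.
The reverse primer anneals to the top strand over positions 114–122, i.e. to ACTTAAGAC.
Its sequence written 5'→3' is the reverse complement: GTCTTAAGT.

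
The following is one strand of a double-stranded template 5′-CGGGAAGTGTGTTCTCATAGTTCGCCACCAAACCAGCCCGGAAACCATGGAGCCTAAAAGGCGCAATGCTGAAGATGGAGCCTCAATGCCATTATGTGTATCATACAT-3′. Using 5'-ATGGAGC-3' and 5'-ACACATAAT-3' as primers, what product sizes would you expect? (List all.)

The forward primer ATGGAGC matches the top strand at positions 47–53, 75–81.
The reverse primer's reverse complement is ATTATGTGT, matching at positions 91–99.
Each forward site pairs with the reverse site to give a product ending at position 99: sizes 53, 25 bp.

53 bp, 25 bp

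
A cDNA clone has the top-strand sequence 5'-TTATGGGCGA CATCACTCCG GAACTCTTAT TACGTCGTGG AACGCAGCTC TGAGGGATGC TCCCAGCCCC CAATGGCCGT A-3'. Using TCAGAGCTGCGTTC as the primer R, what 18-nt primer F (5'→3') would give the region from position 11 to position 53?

The reverse primer's reverse complement GAACGCAGCTCTGA matches the template at positions 40–53; the product starts at position 11.
The forward primer is identical to the top strand over positions 11–28: CATCACTCCGGAACTCTT.

5'-CATCACTCCGGAACTCTT-3'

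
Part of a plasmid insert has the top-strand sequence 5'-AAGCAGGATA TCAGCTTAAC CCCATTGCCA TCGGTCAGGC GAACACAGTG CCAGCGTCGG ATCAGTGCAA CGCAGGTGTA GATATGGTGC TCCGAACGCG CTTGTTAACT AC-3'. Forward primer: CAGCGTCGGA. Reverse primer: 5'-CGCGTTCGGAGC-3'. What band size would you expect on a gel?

49 bp

The forward primer matches the template at positions 52–61.
The reverse primer's reverse complement is GCTCCGAACGCG, which matches the template at positions 89–100.
The product runs from position 52 to position 100, so its length is 100 − 52 + 1 = 49 bp.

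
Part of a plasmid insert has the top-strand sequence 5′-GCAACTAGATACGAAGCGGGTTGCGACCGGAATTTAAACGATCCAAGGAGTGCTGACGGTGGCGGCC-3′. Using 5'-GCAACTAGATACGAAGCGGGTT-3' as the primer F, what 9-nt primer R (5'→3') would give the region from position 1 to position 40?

The product's 3' end on the top strand is position 40.
The reverse primer anneals to the top strand over positions 32–40, i.e. to ATTTAAACG.
Its sequence written 5'→3' is the reverse complement: CGTTTAAAT.

5'-CGTTTAAAT-3'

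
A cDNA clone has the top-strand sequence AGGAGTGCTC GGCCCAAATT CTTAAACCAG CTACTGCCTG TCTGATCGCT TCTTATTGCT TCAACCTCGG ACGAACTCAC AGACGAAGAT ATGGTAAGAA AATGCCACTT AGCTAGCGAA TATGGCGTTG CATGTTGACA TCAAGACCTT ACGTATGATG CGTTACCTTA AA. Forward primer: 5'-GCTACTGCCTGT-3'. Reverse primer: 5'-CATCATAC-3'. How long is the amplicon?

Scanning the template, GCTACTGCCTGT occurs at positions 30–41; this primer anneals to the bottom strand there with its 3' end pointing downstream.
Taking the reverse complement of CATCATAC gives GTATGATG, found at positions 153–160 on the template; the primer anneals here to the top strand with its 3' end pointing upstream.
The product runs from position 30 to position 160, so its length is 160 − 30 + 1 = 131 bp.

131 bp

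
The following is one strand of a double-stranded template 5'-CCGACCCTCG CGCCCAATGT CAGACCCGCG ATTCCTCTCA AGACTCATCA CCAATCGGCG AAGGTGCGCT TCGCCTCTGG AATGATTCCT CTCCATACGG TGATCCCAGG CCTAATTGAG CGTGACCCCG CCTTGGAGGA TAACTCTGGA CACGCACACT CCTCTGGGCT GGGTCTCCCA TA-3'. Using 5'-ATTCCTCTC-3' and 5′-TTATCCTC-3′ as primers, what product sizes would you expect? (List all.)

113 bp, 59 bp

The forward primer ATTCCTCTC matches the top strand at positions 31–39, 85–93.
The reverse primer's reverse complement is GAGGATAA, matching at positions 136–143.
Each forward site pairs with the reverse site to give a product ending at position 143: sizes 113, 59 bp.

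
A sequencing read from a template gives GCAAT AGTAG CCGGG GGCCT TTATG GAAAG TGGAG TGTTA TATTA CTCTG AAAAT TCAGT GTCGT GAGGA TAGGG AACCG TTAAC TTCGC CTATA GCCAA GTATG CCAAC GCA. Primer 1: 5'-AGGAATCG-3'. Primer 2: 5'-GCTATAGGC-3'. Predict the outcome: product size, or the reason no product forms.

Primer 1 (AGGAATCG) does not match the top strand, and its reverse complement CGATTCCT does not match either.
With no annealing site for primer 1, no amplification occurs.

No product — primer 1 has no binding site in the template.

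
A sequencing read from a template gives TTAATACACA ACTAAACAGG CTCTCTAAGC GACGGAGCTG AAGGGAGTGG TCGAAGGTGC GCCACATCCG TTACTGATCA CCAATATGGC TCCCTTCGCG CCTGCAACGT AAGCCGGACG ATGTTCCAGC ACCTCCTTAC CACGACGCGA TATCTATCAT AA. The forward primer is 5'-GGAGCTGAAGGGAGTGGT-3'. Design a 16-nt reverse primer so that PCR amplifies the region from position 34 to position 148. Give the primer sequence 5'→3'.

The product's 3' end on the top strand is position 148.
The reverse primer anneals to the top strand over positions 133–148, i.e. to CTCCTTACCACGACGC.
Its sequence written 5'→3' is the reverse complement: GCGTCGTGGTAAGGAG.

5'-GCGTCGTGGTAAGGAG-3'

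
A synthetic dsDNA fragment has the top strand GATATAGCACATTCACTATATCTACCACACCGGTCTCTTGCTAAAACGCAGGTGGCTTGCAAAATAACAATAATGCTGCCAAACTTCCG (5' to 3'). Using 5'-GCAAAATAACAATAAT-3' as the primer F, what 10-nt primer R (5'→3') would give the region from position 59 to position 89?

5'-CGGAAGTTTG-3'

The product's 3' end on the top strand is position 89.
The reverse primer anneals to the top strand over positions 80–89, i.e. to CAAACTTCCG.
Its sequence written 5'→3' is the reverse complement: CGGAAGTTTG.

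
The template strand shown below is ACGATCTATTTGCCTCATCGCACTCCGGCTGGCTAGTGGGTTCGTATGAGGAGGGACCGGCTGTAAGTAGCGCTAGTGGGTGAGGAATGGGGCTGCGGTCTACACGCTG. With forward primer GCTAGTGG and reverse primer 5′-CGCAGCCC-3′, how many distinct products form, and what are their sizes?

Two products: 66 bp, 26 bp

The forward primer GCTAGTGG matches the top strand at positions 32–39, 72–79.
The reverse primer's reverse complement is GGGCTGCG, matching at positions 90–97.
Each forward site pairs with the reverse site to give a product ending at position 97: sizes 66, 26 bp.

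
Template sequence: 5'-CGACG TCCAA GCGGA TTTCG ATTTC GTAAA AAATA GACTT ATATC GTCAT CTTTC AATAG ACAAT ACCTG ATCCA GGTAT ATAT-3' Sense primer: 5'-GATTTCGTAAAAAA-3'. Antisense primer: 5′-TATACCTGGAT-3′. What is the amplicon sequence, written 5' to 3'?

5'-GATTTCGTAAAAAATAGACTTATATCGTCATCTTTCAATAGACAATACCTGATCCAGGTATA-3'

The forward primer matches the template at positions 20–33.
Reverse complement of the reverse primer: ATCCAGGTATA. This occurs on the top strand at positions 71–81.
The product is the template from position 20 through 81 (62 bp).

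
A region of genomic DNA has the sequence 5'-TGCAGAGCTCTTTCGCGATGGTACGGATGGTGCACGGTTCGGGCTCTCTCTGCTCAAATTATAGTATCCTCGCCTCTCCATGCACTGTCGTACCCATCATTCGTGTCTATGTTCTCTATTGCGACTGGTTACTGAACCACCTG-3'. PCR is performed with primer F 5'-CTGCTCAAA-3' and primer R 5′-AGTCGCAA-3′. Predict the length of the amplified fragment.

77 bp

Forward primer CTGCTCAAA is found on the top strand at positions 50–58.
The reverse primer's reverse complement is TTGCGACT, which matches the template at positions 119–126.
Product length = (reverse-primer end) − (forward-primer start) + 1 = 126 − 50 + 1 = 77 bp.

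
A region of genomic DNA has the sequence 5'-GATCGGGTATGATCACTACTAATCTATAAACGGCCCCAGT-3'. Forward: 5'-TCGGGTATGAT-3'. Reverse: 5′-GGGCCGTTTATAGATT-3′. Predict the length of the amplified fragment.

34 bp

Scanning the template, TCGGGTATGAT occurs at positions 3–13; this primer anneals to the bottom strand there with its 3' end pointing downstream.
Taking the reverse complement of GGGCCGTTTATAGATT gives AATCTATAAACGGCCC, found at positions 21–36 on the template; the primer anneals here to the top strand with its 3' end pointing upstream.
The product runs from position 3 to position 36, so its length is 36 − 3 + 1 = 34 bp.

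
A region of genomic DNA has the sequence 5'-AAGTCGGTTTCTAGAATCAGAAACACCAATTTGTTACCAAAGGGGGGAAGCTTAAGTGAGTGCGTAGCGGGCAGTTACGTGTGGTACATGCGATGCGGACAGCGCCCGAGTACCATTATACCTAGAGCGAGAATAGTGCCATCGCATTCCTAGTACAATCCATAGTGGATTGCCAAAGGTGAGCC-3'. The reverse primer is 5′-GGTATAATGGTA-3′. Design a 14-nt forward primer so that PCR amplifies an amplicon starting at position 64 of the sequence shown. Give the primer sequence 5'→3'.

The reverse primer's reverse complement TACCATTATACC matches the template at positions 111–122; the product starts at position 64.
The forward primer is identical to the top strand over positions 64–77: GTAGCGGGCAGTTA.

5'-GTAGCGGGCAGTTA-3'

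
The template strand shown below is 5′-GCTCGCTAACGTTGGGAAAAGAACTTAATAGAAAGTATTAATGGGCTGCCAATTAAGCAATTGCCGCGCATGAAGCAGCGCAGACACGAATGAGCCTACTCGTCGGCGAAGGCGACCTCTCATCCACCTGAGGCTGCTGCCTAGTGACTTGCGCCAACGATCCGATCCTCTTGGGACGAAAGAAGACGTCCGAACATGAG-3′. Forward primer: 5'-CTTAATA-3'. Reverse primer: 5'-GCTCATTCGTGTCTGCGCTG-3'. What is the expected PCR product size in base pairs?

72 bp

Forward primer CTTAATA is found on the top strand at positions 24–30.
The reverse primer's reverse complement is CAGCGCAGACACGAATGAGC, which matches the template at positions 76–95.
Amplicon spans positions 24–95: 72 bp.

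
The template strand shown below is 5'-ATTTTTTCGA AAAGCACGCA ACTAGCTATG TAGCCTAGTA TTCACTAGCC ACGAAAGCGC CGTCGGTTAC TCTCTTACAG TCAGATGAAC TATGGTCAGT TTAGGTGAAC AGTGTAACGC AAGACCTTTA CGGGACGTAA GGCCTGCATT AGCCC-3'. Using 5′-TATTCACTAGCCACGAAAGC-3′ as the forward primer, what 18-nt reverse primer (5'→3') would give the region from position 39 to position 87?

5'-CATCTGACTGTAAGAGAG-3'

The product's 3' end on the top strand is position 87.
The reverse primer anneals to the top strand over positions 70–87, i.e. to CTCTCTTACAGTCAGATG.
Its sequence written 5'→3' is the reverse complement: CATCTGACTGTAAGAGAG.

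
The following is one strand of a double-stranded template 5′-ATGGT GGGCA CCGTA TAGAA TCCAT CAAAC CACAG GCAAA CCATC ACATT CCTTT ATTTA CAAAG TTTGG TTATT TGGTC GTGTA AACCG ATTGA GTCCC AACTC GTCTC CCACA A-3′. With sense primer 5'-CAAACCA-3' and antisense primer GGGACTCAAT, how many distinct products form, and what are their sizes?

The forward primer CAAACCA matches the top strand at positions 26–32, 37–43.
The reverse primer's reverse complement is ATTGAGTCCC, matching at positions 91–100.
Each forward site pairs with the reverse site to give a product ending at position 100: sizes 75, 64 bp.

Two products: 75 bp, 64 bp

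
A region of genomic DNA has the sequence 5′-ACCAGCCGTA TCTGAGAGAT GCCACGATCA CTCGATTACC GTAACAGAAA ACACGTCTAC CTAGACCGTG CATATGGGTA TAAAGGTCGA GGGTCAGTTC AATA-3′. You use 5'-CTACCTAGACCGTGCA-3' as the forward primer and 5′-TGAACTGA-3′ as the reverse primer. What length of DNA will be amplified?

45 bp

The forward primer matches the template at positions 57–72.
The reverse primer's reverse complement is TCAGTTCA, which matches the template at positions 94–101.
Product length = (reverse-primer end) − (forward-primer start) + 1 = 101 − 57 + 1 = 45 bp.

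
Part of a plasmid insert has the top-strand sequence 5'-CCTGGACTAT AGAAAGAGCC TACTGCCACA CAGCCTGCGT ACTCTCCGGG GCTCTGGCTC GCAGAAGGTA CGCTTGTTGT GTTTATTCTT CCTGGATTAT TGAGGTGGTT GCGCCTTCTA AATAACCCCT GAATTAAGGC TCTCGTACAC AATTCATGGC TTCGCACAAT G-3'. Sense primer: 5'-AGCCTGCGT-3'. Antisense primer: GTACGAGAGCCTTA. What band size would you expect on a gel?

117 bp

The forward primer matches the template at positions 32–40.
Reverse complement of the reverse primer: TAAGGCTCTCGTAC. This occurs on the top strand at positions 135–148.
Product length = (reverse-primer end) − (forward-primer start) + 1 = 148 − 32 + 1 = 117 bp.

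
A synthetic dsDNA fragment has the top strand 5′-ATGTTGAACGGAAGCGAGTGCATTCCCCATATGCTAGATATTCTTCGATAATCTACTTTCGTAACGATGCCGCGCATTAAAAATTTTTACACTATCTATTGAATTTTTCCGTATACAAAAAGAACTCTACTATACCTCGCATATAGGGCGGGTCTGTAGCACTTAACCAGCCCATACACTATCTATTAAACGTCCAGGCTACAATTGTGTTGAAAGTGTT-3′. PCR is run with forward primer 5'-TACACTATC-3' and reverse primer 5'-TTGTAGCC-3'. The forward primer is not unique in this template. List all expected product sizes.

117 bp, 30 bp

The forward primer TACACTATC matches the top strand at positions 88–96, 175–183.
The reverse primer's reverse complement is GGCTACAA, matching at positions 197–204.
Each forward site pairs with the reverse site to give a product ending at position 204: sizes 117, 30 bp.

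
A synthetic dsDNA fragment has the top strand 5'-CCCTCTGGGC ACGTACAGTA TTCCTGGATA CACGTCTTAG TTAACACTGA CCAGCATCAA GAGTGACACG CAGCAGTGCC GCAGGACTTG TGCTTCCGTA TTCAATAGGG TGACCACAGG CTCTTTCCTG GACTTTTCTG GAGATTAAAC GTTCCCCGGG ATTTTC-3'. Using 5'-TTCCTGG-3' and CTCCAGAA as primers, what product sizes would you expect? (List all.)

The forward primer TTCCTGG matches the top strand at positions 21–27, 125–131.
The reverse primer's reverse complement is TTCTGGAG, matching at positions 136–143.
Each forward site pairs with the reverse site to give a product ending at position 143: sizes 123, 19 bp.

123 bp, 19 bp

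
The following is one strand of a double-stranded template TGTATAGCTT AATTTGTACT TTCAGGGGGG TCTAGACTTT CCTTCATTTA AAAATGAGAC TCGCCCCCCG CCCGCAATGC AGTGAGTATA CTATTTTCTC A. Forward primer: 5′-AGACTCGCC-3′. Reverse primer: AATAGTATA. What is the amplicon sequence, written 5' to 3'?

Scanning the template, AGACTCGCC occurs at positions 57–65; this primer anneals to the bottom strand there with its 3' end pointing downstream.
The reverse primer's reverse complement is TATACTATT, which matches the template at positions 87–95.
The product is the template from position 57 through 95 (39 bp).

5'-AGACTCGCCCCCCGCCCGCAATGCAGTGAGTATACTATT-3'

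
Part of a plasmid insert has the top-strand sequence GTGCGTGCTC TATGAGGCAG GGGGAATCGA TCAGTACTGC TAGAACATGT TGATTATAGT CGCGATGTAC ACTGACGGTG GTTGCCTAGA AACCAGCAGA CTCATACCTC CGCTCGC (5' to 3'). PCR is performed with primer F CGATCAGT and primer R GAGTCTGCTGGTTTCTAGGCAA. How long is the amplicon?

76 bp

Forward primer CGATCAGT is found on the top strand at positions 28–35.
The reverse primer's reverse complement is TTGCCTAGAAACCAGCAGACTC, which matches the template at positions 82–103.
The product runs from position 28 to position 103, so its length is 103 − 28 + 1 = 76 bp.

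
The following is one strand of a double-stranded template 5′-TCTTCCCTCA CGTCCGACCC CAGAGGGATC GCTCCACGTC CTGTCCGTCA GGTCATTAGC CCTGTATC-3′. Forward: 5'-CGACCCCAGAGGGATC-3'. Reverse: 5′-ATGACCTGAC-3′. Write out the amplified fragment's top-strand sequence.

5'-CGACCCCAGAGGGATCGCTCCACGTCCTGTCCGTCAGGTCAT-3'

The forward primer matches the template at positions 15–30.
The reverse primer's reverse complement is GTCAGGTCAT, which matches the template at positions 47–56.
The product is the template from position 15 through 56 (42 bp).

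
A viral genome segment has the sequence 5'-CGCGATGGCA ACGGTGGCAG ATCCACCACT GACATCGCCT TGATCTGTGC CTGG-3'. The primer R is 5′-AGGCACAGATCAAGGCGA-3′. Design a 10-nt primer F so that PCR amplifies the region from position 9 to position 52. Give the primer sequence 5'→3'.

The reverse primer's reverse complement TCGCCTTGATCTGTGCCT matches the template at positions 35–52; the product starts at position 9.
The forward primer is identical to the top strand over positions 9–18: CAACGGTGGC.

5'-CAACGGTGGC-3'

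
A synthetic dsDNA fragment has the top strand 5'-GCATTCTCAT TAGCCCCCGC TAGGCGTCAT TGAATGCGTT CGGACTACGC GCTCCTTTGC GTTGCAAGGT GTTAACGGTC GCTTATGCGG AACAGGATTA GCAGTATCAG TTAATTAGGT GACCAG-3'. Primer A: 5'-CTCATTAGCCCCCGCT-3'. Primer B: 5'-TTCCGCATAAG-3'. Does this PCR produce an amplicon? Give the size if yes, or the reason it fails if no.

Yes — an 87 bp product.

Primer A (CTCATTAGCCCCCGCT) matches the top strand at positions 6–21; it acts as a forward primer.
Primer B's reverse complement is CTTATGCGGAA, matching the top strand at positions 82–92; it acts as a reverse primer.
The 3' ends face each other across positions 6–92, giving an 87 bp product.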